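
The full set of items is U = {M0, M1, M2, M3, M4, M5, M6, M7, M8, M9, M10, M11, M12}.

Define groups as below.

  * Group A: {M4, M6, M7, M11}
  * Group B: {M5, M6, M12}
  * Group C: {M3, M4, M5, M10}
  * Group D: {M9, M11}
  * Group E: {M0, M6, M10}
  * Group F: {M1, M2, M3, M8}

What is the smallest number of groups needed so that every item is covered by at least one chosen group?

5

A and B and D and E and F together: A ∪ B ∪ D ∪ E ∪ F = {M0, M1, M2, M3, M4, M5, M6, M7, M8, M9, M10, M11, M12} — every item is covered.
No 4 of the 6 groups cover everything (all 15 combinations miss at least one item), so 5 is optimal.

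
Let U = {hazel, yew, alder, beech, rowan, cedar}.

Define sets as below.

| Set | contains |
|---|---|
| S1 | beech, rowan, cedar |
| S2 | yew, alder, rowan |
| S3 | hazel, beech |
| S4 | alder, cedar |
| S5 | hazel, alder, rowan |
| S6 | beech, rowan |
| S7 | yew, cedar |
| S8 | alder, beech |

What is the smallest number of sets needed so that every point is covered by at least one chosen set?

3

S2, S3, and S7 cover everything between them: the union {hazel, yew, alder, beech, rowan, cedar} is all of U.
No 2 of the 8 sets cover everything (all 28 combinations miss at least one point), so 3 is optimal.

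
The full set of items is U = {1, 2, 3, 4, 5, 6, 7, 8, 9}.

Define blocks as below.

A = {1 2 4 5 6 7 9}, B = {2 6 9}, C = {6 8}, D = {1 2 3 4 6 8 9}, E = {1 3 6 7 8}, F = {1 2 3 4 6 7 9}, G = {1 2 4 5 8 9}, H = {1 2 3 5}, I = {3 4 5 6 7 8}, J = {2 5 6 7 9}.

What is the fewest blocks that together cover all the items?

Take {G, I}. Their union is {1, 2, 3, 4, 5, 6, 7, 8, 9}, which is all 9 items.
No single block has all 9 items (the largest, A, has 7), so 2 is optimal.

2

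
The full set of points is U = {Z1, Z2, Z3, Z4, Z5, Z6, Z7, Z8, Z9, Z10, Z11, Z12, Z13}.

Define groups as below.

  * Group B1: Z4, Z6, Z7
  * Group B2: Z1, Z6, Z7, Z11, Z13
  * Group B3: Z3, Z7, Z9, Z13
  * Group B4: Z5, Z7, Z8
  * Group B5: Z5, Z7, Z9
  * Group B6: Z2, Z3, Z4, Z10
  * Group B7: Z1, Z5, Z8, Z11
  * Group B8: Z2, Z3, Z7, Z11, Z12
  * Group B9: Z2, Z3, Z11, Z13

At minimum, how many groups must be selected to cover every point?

5

Take {B2, B4, B5, B6, B8}. Their union is {Z1, Z2, Z3, Z4, Z5, Z6, Z7, Z8, Z9, Z10, Z11, Z12, Z13}, which is all 13 points.
No 4 of the 9 groups cover everything (all 126 combinations miss at least one point), so 5 is optimal.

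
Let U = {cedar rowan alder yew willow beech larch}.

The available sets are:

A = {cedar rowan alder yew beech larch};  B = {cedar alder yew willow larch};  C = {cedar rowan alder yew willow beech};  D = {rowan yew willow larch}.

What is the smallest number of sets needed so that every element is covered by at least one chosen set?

A and C cover everything between them: the union {cedar, rowan, alder, yew, willow, beech, larch} is all of U.
No single set has all 7 elements (the largest, A, has 6), so 2 is optimal.

2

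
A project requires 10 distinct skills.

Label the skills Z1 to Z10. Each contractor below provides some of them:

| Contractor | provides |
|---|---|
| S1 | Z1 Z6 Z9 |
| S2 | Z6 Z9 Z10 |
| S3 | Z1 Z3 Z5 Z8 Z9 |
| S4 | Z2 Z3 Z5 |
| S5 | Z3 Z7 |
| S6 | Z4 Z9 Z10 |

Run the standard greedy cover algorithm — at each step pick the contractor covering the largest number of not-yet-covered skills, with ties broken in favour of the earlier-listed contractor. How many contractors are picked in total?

5

Greedy: pick S3 (covers 5 new) → pick S2 (covers 2 new) → pick S4 (covers 1 new) → pick S5 (covers 1 new) → pick S6 (covers 1 new). Total picks: 5.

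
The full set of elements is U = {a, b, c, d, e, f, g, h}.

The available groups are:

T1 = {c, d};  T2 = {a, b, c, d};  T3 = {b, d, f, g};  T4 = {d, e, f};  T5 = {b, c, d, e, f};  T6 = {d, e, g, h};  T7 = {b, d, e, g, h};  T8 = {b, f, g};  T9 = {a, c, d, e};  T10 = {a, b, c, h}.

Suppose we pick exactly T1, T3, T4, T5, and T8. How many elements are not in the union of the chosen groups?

Union of T1, T3, T4, T5, T8 = {b, c, d, e, f, g}.
Not covered: a, h — 2 elements.

2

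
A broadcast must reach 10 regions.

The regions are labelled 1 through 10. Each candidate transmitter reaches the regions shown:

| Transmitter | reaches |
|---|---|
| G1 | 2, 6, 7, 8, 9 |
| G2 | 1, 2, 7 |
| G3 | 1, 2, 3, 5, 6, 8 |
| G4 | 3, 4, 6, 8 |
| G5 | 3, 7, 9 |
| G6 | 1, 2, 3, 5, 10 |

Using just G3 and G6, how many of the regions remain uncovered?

3

Union of G3, G6 = {1, 2, 3, 5, 6, 8, 10}.
Not covered: 4, 7, 9 — 3 regions.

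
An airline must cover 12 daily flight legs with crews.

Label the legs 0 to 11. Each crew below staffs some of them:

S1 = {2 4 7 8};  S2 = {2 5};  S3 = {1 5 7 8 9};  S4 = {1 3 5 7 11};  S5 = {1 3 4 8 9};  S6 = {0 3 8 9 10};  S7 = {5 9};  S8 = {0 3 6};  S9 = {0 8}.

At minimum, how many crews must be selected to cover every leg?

4

S1 and S4 and S6 and S8 together: S1 ∪ S4 ∪ S6 ∪ S8 = {0, 1, 2, 3, 4, 5, 6, 7, 8, 9, 10, 11} — every leg is covered.
No 3 of the 9 crews cover everything (all 84 combinations miss at least one leg), so 4 is optimal.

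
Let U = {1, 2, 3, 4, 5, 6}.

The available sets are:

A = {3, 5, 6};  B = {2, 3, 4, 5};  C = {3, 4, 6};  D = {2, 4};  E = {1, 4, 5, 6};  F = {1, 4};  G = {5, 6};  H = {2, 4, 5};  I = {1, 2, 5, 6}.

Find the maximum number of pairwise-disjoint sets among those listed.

2

D, G are pairwise disjoint (D={2,4}; G={5,6}).
Every remaining set overlaps one of these, and no 3 of the listed sets are pairwise disjoint, so 2 is the maximum.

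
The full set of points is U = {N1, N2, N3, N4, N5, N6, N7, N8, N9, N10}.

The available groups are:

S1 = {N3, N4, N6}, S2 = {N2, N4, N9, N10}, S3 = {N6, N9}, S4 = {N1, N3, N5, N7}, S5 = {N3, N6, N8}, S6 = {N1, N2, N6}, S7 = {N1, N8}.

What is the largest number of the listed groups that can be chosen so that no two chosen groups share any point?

2

S2, S5 are pairwise disjoint (S2={N2,N4,N9,N10}; S5={N3,N6,N8}).
Every remaining group overlaps one of these, and no 3 of the listed groups are pairwise disjoint, so 2 is the maximum.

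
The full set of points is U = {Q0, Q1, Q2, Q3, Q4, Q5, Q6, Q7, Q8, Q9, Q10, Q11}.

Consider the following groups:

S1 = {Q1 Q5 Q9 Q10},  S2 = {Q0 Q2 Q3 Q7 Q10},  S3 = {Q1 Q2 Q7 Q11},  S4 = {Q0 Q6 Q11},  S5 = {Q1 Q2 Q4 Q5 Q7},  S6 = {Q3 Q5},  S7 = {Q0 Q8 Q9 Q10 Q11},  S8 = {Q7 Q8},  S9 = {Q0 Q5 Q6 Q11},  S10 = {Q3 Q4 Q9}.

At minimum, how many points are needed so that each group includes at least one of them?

Take H = {Q1, Q3, Q7, Q11}. Each listed group contains at least one of these, so H is a hitting set of size 4.
No choice of 3 points meets every group, so 4 is the minimum.

4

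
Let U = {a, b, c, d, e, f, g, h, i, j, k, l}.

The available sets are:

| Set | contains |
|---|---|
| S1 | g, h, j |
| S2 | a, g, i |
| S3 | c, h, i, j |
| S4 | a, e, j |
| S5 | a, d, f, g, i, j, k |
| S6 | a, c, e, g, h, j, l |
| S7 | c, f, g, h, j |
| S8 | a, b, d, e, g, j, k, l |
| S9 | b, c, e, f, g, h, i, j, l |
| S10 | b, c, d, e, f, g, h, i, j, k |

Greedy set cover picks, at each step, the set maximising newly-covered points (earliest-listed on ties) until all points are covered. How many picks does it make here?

2

Greedy: pick S10 (covers 10 new) → pick S6 (covers 2 new). Total picks: 2.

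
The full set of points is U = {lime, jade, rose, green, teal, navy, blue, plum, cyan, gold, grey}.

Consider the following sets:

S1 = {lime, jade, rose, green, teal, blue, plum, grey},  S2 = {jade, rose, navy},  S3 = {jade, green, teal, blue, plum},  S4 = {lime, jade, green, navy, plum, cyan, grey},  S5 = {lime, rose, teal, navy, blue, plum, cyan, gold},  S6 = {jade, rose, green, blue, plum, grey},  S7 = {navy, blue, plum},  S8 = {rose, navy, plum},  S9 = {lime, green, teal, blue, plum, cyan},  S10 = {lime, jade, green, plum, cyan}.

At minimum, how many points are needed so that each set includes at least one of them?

The 2 points {navy, plum} hit every set.
The sets S2, S9 are pairwise disjoint, so any hitting set needs a separate point for each — at least 2. Hence 2 is optimal.

2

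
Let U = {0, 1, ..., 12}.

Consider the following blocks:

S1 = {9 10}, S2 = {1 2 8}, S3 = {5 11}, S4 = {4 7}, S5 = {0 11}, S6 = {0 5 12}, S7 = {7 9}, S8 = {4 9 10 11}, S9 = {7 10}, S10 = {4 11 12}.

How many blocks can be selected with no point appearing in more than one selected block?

4

S1, S2, S4, S5 are pairwise disjoint (S1={9,10}; S2={1,2,8}; S4={4,7}; S5={0,11}).
Every remaining block overlaps one of these, and no 5 of the listed blocks are pairwise disjoint, so 4 is the maximum.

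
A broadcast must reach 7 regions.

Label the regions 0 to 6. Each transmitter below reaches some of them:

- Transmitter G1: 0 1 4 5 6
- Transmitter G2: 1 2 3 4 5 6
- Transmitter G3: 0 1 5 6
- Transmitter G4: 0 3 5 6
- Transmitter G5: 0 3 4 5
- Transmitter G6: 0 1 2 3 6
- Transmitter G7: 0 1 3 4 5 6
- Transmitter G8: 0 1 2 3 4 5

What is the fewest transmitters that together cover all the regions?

G2 and G8 together: G2 ∪ G8 = {0, 1, 2, 3, 4, 5, 6} — every region is covered.
No single transmitter has all 7 regions (the largest, G2, has 6), so 2 is optimal.

2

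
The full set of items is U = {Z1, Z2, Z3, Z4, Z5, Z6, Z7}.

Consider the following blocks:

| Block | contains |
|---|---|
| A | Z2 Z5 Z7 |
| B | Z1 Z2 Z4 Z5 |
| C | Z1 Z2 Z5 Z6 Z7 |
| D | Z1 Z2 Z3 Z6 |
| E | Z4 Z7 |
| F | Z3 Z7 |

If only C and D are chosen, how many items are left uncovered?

Union of C, D = {Z1, Z2, Z3, Z5, Z6, Z7}.
Not covered: Z4 — 1 item.

1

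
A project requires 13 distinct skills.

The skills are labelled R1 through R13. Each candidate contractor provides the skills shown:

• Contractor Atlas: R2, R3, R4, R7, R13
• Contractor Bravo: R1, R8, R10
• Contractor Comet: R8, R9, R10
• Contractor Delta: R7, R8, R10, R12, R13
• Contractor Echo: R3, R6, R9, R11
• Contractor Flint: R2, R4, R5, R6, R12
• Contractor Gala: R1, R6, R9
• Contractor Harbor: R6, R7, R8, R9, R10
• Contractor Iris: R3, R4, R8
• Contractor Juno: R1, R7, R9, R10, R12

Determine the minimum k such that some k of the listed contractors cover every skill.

4

Bravo and Delta and Echo and Flint together: Bravo ∪ Delta ∪ Echo ∪ Flint = {R1, R2, R3, R4, R5, R6, R7, R8, R9, R10, R11, R12, R13} — every skill is covered.
No 3 of the 10 contractors cover everything (all 120 combinations miss at least one skill), so 4 is optimal.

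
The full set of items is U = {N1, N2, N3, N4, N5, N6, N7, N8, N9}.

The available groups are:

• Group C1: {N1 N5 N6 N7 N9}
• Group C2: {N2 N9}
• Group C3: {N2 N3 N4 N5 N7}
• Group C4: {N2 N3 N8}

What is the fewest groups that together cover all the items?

C1 and C3 and C4 together: C1 ∪ C3 ∪ C4 = {N1, N2, N3, N4, N5, N6, N7, N8, N9} — every item is covered.
Only C1 contains N1, so C1 is forced; the remaining 4 items need at least 2 more groups (each remaining group adds at most 3) — so at least 3 groups are needed, and 3 is optimal.

3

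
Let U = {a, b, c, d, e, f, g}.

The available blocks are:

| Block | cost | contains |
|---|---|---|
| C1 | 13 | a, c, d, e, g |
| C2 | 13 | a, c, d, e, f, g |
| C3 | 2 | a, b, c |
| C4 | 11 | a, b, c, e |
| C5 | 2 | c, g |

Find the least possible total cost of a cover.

15

C2, C3 together cover every item (C2 ∪ C3 = {a, b, c, d, e, f, g}); total cost 13 + 2 = 15.
The greedy pick C3, C5, C2 costs 17; no covering selection beats 15.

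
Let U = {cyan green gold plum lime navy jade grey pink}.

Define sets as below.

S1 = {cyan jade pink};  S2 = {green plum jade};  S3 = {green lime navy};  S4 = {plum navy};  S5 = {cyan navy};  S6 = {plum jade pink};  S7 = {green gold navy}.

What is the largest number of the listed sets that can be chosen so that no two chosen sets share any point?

2

S1, S3 are pairwise disjoint (S1={cyan,jade,pink}; S3={green,lime,navy}).
Every remaining set overlaps one of these, and no 3 of the listed sets are pairwise disjoint, so 2 is the maximum.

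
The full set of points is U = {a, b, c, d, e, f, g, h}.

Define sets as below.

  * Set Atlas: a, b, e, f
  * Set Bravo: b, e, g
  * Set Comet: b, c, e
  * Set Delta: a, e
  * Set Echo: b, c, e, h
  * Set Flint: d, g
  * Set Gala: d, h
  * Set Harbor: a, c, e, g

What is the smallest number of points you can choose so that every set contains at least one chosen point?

2

T = {d, e} meets every set (each contains at least one member of T), and |T| = 2.
The sets Comet, Flint are pairwise disjoint, so any hitting set needs a separate point for each — at least 2. Hence 2 is optimal.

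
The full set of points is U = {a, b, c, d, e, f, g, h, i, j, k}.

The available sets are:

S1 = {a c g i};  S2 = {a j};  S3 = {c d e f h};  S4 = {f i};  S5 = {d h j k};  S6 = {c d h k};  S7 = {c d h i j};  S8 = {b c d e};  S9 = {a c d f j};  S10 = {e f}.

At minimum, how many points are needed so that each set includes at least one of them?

3

The 3 points {c, f, j} hit every set.
The sets S2, S4, S8 are pairwise disjoint, so any hitting set needs a separate point for each — at least 3. Hence 3 is optimal.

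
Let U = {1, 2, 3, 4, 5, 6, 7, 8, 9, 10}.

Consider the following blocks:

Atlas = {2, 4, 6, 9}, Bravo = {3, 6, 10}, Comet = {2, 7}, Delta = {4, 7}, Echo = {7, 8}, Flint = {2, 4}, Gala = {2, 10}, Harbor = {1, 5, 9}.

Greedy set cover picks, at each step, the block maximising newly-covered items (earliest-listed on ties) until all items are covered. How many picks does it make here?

4

Greedy: pick Atlas (covers 4 new) → pick Bravo (covers 2 new) → pick Echo (covers 2 new) → pick Harbor (covers 2 new). Total picks: 4.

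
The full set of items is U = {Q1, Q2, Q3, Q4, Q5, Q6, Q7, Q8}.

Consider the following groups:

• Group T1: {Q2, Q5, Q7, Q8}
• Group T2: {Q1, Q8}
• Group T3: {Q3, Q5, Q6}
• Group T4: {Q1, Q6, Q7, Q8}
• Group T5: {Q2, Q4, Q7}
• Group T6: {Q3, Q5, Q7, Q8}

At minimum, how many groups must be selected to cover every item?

3

Take {T3, T4, T5}. Their union is {Q1, Q2, Q3, Q4, Q5, Q6, Q7, Q8}, which is all 8 items.
Only T5 contains Q4, so T5 is forced; the remaining 5 items need at least 2 more groups (each remaining group adds at most 3) — so at least 3 groups are needed, and 3 is optimal.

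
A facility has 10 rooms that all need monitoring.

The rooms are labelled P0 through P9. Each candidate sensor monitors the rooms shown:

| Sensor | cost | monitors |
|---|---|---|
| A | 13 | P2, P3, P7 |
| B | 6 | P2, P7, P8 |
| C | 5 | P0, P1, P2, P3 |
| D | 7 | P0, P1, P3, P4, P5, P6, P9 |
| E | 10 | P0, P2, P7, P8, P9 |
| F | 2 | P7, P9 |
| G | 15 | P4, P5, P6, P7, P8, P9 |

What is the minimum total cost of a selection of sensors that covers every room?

B, D together cover every room (B ∪ D = {P0, P1, P2, P3, P4, P5, P6, P7, P8, P9}); total cost 6 + 7 = 13.
No covering selection has total cost below 13.

13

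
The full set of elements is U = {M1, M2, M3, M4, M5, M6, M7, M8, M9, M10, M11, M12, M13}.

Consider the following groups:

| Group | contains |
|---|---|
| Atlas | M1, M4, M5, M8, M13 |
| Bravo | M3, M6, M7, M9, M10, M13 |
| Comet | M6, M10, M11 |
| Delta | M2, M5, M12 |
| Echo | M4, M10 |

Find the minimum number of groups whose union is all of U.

4

Atlas and Bravo and Comet and Delta together: Atlas ∪ Bravo ∪ Comet ∪ Delta = {M1, M2, M3, M4, M5, M6, M7, M8, M9, M10, M11, M12, M13} — every element is covered.
No 3 of the 5 groups cover everything (all 10 combinations miss at least one element), so 4 is optimal.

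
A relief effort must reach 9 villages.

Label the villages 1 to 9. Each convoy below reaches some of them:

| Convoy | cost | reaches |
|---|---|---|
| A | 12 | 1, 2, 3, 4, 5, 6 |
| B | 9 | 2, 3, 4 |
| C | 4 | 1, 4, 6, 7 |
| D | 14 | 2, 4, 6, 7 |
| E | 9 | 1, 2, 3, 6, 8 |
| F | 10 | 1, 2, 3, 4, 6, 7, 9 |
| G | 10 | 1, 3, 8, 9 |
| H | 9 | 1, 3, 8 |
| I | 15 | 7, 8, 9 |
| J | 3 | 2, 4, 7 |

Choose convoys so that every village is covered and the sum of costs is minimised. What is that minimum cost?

25

A, G, J together cover every village (A ∪ G ∪ J = {1, 2, 3, 4, 5, 6, 7, 8, 9}); total cost 12 + 10 + 3 = 25.
The greedy pick C, E, F, A costs 35; no covering selection beats 25.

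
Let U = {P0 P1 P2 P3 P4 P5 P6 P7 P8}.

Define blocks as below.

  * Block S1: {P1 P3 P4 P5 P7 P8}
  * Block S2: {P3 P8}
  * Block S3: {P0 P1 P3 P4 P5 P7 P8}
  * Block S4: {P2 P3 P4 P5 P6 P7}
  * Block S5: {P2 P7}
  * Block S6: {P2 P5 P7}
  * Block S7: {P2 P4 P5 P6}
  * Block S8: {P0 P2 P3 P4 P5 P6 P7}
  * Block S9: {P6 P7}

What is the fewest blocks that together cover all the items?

2

Take {S1, S8}. Their union is {P0, P1, P2, P3, P4, P5, P6, P7, P8}, which is all 9 items.
No single block has all 9 items (the largest, S3, has 7), so 2 is optimal.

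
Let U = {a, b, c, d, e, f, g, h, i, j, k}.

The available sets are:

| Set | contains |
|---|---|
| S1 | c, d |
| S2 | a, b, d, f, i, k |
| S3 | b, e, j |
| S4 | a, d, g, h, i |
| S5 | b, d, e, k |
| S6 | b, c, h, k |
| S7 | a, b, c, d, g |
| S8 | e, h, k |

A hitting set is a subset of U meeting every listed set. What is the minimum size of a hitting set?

Take T = {b, d, e}. Each listed set contains at least one of these, so T is a hitting set of size 3.
No choice of 2 elements meets every set, so 3 is the minimum.

3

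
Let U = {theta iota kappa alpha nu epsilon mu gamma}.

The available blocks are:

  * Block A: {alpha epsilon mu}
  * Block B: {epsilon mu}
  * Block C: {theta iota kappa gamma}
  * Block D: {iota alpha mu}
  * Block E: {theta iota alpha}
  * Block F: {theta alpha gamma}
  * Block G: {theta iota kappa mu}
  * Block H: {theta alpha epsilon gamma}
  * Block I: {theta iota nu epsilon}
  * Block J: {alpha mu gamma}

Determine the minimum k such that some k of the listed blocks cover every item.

3

G, H, and I cover everything between them: the union {theta, iota, kappa, alpha, nu, epsilon, mu, gamma} is all of U.
Only I contains nu, so I is forced; the remaining 4 items need at least 2 more blocks (each remaining block adds at most 3) — so at least 3 blocks are needed, and 3 is optimal.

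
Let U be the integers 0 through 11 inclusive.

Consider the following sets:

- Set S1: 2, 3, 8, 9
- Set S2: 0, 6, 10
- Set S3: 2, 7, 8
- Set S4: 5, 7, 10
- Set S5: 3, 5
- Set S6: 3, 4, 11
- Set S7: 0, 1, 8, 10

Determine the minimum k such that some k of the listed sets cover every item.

S1, S2, S4, S6, and S7 cover everything between them: the union {0, 1, 2, 3, 4, 5, 6, 7, 8, 9, 10, 11} is all of U.
No 4 of the 7 sets cover everything (all 35 combinations miss at least one item), so 5 is optimal.

5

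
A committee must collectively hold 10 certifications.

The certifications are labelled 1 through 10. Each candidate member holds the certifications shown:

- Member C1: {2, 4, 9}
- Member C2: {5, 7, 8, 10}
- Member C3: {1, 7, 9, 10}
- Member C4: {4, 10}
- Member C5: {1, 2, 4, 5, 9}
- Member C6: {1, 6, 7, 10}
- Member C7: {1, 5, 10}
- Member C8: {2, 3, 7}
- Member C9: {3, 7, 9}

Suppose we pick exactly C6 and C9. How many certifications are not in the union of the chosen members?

Union of C6, C9 = {1, 3, 6, 7, 9, 10}.
Not covered: 2, 4, 5, 8 — 4 certifications.

4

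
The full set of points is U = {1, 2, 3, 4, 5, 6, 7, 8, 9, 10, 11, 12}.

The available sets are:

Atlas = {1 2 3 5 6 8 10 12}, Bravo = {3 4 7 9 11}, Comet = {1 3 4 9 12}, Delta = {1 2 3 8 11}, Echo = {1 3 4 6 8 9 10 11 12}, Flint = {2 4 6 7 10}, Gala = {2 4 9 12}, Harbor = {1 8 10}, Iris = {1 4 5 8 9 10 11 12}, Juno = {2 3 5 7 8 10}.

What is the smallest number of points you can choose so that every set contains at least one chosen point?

2

The 2 points {4, 8} hit every set.
The sets Bravo, Harbor are pairwise disjoint, so any hitting set needs a separate point for each — at least 2. Hence 2 is optimal.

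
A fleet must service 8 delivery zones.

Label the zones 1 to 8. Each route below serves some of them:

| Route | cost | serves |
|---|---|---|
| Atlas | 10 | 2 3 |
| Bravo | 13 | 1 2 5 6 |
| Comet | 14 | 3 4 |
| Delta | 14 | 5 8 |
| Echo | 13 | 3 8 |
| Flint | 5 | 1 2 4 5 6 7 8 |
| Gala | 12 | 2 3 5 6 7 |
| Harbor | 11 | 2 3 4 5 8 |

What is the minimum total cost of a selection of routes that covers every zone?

Atlas, Flint together cover every zone (Atlas ∪ Flint = {1, 2, 3, 4, 5, 6, 7, 8}); total cost 10 + 5 = 15.
No covering selection has total cost below 15.

15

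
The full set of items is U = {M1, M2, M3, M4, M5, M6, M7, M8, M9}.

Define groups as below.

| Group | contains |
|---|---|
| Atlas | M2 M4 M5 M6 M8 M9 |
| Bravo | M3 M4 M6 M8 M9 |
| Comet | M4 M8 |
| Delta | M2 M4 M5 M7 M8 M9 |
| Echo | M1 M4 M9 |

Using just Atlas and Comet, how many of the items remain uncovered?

Union of Atlas, Comet = {M2, M4, M5, M6, M8, M9}.
Not covered: M1, M3, M7 — 3 items.

3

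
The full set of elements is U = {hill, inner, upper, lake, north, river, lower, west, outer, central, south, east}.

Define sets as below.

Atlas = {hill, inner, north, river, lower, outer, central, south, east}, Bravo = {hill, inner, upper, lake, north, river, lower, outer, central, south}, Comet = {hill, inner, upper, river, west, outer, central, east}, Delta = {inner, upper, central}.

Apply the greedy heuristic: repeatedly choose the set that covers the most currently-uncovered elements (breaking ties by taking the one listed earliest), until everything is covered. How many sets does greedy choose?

2

Greedy: pick Bravo (covers 10 new) → pick Comet (covers 2 new). Total picks: 2.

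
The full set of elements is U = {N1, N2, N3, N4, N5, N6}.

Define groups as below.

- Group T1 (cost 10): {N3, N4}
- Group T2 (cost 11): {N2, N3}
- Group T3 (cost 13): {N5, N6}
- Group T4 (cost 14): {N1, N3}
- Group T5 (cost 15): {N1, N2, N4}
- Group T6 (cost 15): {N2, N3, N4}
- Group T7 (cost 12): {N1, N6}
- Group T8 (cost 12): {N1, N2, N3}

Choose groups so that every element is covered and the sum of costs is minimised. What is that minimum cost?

35

T1, T3, T8 together cover every element (T1 ∪ T3 ∪ T8 = {N1, N2, N3, N4, N5, N6}); total cost 10 + 13 + 12 = 35.
No covering selection has total cost below 35.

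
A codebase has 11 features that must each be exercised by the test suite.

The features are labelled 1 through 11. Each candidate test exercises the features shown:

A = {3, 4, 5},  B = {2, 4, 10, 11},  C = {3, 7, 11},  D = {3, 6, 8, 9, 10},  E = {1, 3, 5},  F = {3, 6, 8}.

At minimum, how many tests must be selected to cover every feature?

4

Take {B, C, D, E}. Their union is {1, 2, 3, 4, 5, 6, 7, 8, 9, 10, 11}, which is all 11 features.
No 3 of the 6 tests cover everything (all 20 combinations miss at least one feature), so 4 is optimal.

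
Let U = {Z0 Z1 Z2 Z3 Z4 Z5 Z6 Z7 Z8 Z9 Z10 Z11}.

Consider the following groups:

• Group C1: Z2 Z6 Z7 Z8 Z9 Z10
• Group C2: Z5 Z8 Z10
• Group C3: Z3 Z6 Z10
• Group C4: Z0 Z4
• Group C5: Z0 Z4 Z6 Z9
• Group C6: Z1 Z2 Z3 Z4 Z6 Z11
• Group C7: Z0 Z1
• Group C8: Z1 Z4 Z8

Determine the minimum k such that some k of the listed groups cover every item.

C1, C2, C6, and C7 cover everything between them: the union {Z0, Z1, Z2, Z3, Z4, Z5, Z6, Z7, Z8, Z9, Z10, Z11} is all of U.
No 3 of the 8 groups cover everything (all 56 combinations miss at least one item), so 4 is optimal.

4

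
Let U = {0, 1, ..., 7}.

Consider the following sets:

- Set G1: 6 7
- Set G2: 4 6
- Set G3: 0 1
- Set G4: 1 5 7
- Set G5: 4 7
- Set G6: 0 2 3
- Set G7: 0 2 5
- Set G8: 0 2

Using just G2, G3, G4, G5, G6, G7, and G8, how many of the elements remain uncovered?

Union of G2, G3, G4, G5, G6, G7, G8 = {0, 1, 2, 3, 4, 5, 6, 7} — that's every element, so 0 are uncovered.

0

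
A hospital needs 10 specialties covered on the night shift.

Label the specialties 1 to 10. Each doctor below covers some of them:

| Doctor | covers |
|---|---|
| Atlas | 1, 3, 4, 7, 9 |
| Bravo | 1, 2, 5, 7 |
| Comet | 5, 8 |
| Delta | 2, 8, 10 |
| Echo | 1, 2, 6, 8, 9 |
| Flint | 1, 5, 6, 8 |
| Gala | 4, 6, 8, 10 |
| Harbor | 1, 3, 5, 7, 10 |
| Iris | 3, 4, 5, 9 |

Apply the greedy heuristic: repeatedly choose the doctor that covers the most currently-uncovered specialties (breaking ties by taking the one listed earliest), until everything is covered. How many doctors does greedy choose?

Greedy: pick Atlas (covers 5 new) → pick Delta (covers 3 new) → pick Flint (covers 2 new). Total picks: 3.

3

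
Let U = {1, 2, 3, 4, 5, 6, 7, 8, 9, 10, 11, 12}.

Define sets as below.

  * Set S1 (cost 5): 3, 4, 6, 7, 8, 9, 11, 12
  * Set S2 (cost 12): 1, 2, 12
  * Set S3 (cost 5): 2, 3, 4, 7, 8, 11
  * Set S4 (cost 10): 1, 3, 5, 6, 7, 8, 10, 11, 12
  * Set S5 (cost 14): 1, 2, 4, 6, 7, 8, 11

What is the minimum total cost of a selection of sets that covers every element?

S1, S3, S4 together cover every element (S1 ∪ S3 ∪ S4 = {1, 2, 3, 4, 5, 6, 7, 8, 9, 10, 11, 12}); total cost 5 + 5 + 10 = 20.
No covering selection has total cost below 20.

20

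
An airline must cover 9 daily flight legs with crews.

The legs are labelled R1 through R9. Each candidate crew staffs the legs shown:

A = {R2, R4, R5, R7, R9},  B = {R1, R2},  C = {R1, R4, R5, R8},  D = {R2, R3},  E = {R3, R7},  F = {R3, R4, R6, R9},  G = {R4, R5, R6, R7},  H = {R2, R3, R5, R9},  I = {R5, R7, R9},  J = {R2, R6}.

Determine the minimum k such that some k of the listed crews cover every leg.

3

Take {C, G, H}. Their union is {R1, R2, R3, R4, R5, R6, R7, R8, R9}, which is all 9 legs.
Only C contains R8, so C is forced; the remaining 5 legs need at least 2 more crews (each remaining crew adds at most 3) — so at least 3 crews are needed, and 3 is optimal.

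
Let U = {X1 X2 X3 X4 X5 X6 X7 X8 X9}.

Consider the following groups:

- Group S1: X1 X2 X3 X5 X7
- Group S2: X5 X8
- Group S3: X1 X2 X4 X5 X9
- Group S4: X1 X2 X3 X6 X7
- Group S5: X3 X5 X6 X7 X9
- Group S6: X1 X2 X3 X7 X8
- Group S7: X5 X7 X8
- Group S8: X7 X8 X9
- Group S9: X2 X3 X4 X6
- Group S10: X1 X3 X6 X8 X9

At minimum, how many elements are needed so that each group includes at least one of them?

3

H = {X1, X6, X8} meets every group (each contains at least one member of H), and |H| = 3.
No choice of 2 elements meets every group, so 3 is the minimum.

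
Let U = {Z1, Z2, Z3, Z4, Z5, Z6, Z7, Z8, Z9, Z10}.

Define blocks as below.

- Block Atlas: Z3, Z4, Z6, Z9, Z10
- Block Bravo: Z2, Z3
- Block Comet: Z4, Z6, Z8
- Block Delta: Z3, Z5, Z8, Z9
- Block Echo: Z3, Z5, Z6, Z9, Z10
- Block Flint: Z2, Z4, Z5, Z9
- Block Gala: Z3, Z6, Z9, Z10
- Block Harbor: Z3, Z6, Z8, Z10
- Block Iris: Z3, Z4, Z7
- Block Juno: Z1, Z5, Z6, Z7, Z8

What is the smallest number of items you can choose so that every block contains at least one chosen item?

3

The 3 items {Z3, Z4, Z8} hit every block.
No choice of 2 items meets every block, so 3 is the minimum.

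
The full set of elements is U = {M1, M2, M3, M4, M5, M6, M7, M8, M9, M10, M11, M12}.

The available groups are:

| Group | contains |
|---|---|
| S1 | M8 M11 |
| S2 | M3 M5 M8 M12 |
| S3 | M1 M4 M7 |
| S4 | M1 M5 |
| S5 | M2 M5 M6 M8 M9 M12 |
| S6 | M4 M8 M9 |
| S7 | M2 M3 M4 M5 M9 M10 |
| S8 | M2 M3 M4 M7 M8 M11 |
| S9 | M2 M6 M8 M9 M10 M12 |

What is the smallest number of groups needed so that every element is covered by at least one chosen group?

S4, S8, and S9 cover everything between them: the union {M1, M2, M3, M4, M5, M6, M7, M8, M9, M10, M11, M12} is all of U.
No 2 of the 9 groups cover everything (all 36 combinations miss at least one element), so 3 is optimal.

3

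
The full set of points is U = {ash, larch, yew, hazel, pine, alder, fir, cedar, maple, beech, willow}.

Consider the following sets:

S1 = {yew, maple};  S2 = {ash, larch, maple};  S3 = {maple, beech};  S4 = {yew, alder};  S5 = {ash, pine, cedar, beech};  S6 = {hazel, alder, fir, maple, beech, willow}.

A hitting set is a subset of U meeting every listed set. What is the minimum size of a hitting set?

3

Take H = {pine, alder, maple}. Each listed set contains at least one of these, so H is a hitting set of size 3.
No choice of 2 points meets every set, so 3 is the minimum.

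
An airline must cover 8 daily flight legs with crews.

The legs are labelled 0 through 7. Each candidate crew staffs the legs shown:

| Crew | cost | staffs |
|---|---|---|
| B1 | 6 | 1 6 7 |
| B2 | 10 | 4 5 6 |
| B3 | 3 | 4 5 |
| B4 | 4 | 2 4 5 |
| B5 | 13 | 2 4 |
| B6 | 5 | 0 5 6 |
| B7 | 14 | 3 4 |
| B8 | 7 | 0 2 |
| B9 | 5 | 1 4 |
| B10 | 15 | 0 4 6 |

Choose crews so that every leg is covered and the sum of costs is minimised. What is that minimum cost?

29

B1, B4, B6, B7 together cover every leg (B1 ∪ B4 ∪ B6 ∪ B7 = {0, 1, 2, 3, 4, 5, 6, 7}); total cost 6 + 4 + 5 + 14 = 29.
No covering selection has total cost below 29.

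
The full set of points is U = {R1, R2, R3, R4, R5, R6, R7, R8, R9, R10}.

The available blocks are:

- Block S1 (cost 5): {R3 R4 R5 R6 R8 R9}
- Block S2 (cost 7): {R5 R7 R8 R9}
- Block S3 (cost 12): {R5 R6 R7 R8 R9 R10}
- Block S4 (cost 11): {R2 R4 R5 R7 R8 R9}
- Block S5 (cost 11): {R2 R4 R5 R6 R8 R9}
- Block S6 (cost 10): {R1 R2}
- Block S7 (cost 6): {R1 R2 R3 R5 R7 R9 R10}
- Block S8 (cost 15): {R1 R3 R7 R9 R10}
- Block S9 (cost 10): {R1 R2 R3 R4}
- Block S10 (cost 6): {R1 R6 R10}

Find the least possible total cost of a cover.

11

S1, S7 together cover every point (S1 ∪ S7 = {R1, R2, R3, R4, R5, R6, R7, R8, R9, R10}); total cost 5 + 6 = 11.
No covering selection has total cost below 11.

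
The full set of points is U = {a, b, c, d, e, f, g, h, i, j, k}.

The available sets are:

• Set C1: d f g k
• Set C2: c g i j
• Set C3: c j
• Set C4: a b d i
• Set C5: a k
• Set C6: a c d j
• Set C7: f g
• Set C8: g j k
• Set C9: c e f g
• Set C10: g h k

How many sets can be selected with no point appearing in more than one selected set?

C3, C4, C7 are pairwise disjoint (C3={c,j}; C4={a,b,d,i}; C7={f,g}).
Every remaining set overlaps one of these, and no 4 of the listed sets are pairwise disjoint, so 3 is the maximum.

3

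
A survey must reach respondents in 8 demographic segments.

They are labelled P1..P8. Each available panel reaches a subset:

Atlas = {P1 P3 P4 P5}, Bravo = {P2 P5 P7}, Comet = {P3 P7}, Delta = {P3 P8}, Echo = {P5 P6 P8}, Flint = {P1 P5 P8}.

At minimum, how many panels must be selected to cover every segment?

Atlas and Bravo and Echo together: Atlas ∪ Bravo ∪ Echo = {P1, P2, P3, P4, P5, P6, P7, P8} — every segment is covered.
Only Bravo contains P2, so Bravo is forced; the remaining 5 segments need at least 2 more panels (each remaining panel adds at most 3) — so at least 3 panels are needed, and 3 is optimal.

3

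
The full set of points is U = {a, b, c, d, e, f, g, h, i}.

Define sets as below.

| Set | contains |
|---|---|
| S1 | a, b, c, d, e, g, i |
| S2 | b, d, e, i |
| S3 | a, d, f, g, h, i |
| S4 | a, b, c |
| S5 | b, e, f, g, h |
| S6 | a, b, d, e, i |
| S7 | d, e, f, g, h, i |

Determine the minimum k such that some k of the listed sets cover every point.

2

S4 and S7 cover everything between them: the union {a, b, c, d, e, f, g, h, i} is all of U.
No single set has all 9 points (the largest, S1, has 7), so 2 is optimal.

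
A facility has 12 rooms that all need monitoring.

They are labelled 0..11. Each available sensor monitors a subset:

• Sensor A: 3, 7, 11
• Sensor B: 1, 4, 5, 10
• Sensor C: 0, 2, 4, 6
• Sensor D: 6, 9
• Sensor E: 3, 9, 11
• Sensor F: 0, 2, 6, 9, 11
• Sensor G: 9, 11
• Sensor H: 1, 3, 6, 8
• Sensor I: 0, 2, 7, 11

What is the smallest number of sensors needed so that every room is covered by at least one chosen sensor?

4

B and E and H and I together: B ∪ E ∪ H ∪ I = {0, 1, 2, 3, 4, 5, 6, 7, 8, 9, 10, 11} — every room is covered.
No 3 of the 9 sensors cover everything (all 84 combinations miss at least one room), so 4 is optimal.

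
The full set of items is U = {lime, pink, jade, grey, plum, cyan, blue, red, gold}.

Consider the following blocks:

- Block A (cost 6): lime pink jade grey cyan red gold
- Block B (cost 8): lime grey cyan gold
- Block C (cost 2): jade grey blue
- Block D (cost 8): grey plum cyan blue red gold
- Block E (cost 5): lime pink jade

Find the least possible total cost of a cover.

13

D, E together cover every item (D ∪ E = {lime, pink, jade, grey, plum, cyan, blue, red, gold}); total cost 8 + 5 = 13.
The greedy pick C, A, D costs 16; no covering selection beats 13.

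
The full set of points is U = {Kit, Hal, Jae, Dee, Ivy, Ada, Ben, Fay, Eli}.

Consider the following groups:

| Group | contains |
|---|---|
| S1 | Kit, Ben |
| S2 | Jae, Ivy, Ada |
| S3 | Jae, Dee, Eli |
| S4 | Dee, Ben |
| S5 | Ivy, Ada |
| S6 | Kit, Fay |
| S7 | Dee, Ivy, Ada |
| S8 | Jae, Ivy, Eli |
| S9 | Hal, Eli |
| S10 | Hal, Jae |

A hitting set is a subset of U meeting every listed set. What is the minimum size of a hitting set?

Take H = {Kit, Hal, Dee, Ivy}. Each listed group contains at least one of these, so H is a hitting set of size 4.
The groups S2, S4, S6, S9 are pairwise disjoint, so any hitting set needs a separate point for each — at least 4. Hence 4 is optimal.

4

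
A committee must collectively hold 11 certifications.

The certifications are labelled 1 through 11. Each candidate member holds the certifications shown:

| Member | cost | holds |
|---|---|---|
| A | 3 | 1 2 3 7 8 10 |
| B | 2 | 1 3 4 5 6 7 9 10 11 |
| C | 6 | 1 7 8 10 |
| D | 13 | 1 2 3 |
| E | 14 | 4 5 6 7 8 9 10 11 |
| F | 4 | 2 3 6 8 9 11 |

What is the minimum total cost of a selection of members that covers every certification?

5

A, B together cover every certification (A ∪ B = {1, 2, 3, 4, 5, 6, 7, 8, 9, 10, 11}); total cost 3 + 2 = 5.
No covering selection has total cost below 5.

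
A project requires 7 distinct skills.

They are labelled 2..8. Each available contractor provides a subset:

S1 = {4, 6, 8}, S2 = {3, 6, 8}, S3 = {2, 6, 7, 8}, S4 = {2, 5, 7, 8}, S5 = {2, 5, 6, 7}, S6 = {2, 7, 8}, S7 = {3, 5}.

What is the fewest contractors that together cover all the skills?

Take {S1, S4, S7}. Their union is {2, 3, 4, 5, 6, 7, 8}, which is all 7 skills.
Only S1 contains 4, so S1 is forced; the remaining 4 skills need at least 2 more contractors (each remaining contractor adds at most 3) — so at least 3 contractors are needed, and 3 is optimal.

3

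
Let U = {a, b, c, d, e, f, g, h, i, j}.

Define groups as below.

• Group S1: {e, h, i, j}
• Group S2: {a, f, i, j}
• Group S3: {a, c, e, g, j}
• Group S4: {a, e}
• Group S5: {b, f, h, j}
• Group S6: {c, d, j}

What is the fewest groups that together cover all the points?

4

S1 and S3 and S5 and S6 together: S1 ∪ S3 ∪ S5 ∪ S6 = {a, b, c, d, e, f, g, h, i, j} — every point is covered.
Only S6 contains d, so S6 is forced; the remaining 7 points need at least 3 more groups (each remaining group adds at most 3) — so at least 4 groups are needed, and 4 is optimal.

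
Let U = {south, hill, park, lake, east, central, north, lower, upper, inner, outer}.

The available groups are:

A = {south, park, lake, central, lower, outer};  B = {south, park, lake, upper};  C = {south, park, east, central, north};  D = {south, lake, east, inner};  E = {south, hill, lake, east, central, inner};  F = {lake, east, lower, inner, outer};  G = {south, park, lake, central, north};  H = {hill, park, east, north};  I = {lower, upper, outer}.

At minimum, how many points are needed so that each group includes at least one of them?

The 3 points {park, lake, outer} hit every group.
No choice of 2 points meets every group, so 3 is the minimum.

3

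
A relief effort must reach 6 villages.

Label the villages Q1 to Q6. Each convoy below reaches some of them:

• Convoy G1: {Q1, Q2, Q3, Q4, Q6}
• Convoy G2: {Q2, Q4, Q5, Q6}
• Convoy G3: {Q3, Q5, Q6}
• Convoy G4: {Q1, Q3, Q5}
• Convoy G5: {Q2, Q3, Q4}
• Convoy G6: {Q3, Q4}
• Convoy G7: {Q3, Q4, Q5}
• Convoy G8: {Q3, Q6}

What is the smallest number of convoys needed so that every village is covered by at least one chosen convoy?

Take {G1, G2}. Their union is {Q1, Q2, Q3, Q4, Q5, Q6}, which is all 6 villages.
No single convoy has all 6 villages (the largest, G1, has 5), so 2 is optimal.

2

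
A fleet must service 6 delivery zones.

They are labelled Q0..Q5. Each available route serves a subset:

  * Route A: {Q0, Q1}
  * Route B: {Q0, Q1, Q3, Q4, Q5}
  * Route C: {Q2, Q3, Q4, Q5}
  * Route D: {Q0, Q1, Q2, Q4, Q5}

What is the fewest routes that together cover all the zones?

2

Take {A, C}. Their union is {Q0, Q1, Q2, Q3, Q4, Q5}, which is all 6 zones.
No single route has all 6 zones (the largest, B, has 5), so 2 is optimal.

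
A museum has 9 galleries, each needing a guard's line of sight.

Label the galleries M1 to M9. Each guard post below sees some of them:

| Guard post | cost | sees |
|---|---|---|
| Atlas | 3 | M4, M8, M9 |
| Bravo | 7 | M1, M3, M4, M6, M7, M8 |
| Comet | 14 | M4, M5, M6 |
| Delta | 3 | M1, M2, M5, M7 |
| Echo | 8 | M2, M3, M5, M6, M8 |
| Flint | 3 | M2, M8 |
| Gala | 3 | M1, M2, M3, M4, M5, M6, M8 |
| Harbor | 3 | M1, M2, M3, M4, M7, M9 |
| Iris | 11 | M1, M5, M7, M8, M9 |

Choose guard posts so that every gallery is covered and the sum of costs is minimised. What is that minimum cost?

6

Gala, Harbor together cover every gallery (Gala ∪ Harbor = {M1, M2, M3, M4, M5, M6, M7, M8, M9}); total cost 3 + 3 = 6.
No covering selection has total cost below 6.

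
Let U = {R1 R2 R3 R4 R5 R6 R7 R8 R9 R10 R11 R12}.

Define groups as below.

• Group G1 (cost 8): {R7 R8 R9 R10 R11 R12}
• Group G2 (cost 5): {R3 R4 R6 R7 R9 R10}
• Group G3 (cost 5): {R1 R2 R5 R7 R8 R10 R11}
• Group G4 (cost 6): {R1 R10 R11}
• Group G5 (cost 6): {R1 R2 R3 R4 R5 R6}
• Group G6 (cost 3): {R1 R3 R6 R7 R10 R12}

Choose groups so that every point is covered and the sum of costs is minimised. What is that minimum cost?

G2, G3, G6 together cover every point (G2 ∪ G3 ∪ G6 = {R1, R2, R3, R4, R5, R6, R7, R8, R9, R10, R11, R12}); total cost 5 + 5 + 3 = 13.
No covering selection has total cost below 13.

13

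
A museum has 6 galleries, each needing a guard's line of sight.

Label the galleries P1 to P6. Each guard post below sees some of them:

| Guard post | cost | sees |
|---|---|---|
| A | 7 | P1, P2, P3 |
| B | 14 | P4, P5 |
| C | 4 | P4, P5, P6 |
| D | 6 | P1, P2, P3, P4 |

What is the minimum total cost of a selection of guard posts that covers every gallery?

10

C, D together cover every gallery (C ∪ D = {P1, P2, P3, P4, P5, P6}); total cost 4 + 6 = 10.
No covering selection has total cost below 10.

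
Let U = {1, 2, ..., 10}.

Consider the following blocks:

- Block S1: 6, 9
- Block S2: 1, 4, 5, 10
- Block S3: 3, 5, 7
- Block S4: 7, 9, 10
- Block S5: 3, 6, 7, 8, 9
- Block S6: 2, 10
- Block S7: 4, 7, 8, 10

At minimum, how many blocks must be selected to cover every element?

3

Take {S2, S5, S6}. Their union is {1, 2, 3, 4, 5, 6, 7, 8, 9, 10}, which is all 10 elements.
Only S2 contains 1, so S2 is forced; the remaining 6 elements need at least 2 more blocks (each remaining block adds at most 5) — so at least 3 blocks are needed, and 3 is optimal.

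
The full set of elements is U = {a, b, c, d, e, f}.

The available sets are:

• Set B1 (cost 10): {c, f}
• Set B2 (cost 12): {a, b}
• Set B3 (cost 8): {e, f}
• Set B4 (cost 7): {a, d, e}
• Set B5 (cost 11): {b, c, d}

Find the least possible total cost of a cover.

26

B3, B4, B5 together cover every element (B3 ∪ B4 ∪ B5 = {a, b, c, d, e, f}); total cost 8 + 7 + 11 = 26.
The greedy pick B4, B1, B5 costs 28; no covering selection beats 26.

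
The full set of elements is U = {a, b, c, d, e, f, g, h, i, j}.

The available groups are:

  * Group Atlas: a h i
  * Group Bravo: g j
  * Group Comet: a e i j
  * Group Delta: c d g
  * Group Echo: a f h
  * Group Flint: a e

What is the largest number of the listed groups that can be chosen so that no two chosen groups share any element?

2

Delta, Flint are pairwise disjoint (Delta={c,d,g}; Flint={a,e}).
Every remaining group overlaps one of these, and no 3 of the listed groups are pairwise disjoint, so 2 is the maximum.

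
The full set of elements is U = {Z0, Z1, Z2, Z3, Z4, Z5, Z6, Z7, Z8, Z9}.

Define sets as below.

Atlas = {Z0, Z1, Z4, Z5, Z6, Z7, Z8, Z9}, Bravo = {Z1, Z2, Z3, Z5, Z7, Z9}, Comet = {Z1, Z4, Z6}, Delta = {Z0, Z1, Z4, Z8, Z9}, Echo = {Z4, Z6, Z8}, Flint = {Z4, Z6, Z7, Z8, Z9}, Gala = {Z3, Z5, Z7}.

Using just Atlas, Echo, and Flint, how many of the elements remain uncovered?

2

Union of Atlas, Echo, Flint = {Z0, Z1, Z4, Z5, Z6, Z7, Z8, Z9}.
Not covered: Z2, Z3 — 2 elements.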